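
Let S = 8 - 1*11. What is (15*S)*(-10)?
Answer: 450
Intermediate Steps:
S = -3 (S = 8 - 11 = -3)
(15*S)*(-10) = (15*(-3))*(-10) = -45*(-10) = 450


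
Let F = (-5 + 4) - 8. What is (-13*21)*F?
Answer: 2457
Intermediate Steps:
F = -9 (F = -1 - 8 = -9)
(-13*21)*F = -13*21*(-9) = -273*(-9) = 2457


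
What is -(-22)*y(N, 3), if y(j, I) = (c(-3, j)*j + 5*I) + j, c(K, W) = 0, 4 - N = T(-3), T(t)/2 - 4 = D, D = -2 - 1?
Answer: 374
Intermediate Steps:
D = -3
T(t) = 2 (T(t) = 8 + 2*(-3) = 8 - 6 = 2)
N = 2 (N = 4 - 1*2 = 4 - 2 = 2)
y(j, I) = j + 5*I (y(j, I) = (0*j + 5*I) + j = (0 + 5*I) + j = 5*I + j = j + 5*I)
-(-22)*y(N, 3) = -(-22)*(2 + 5*3) = -(-22)*(2 + 15) = -(-22)*17 = -22*(-17) = 374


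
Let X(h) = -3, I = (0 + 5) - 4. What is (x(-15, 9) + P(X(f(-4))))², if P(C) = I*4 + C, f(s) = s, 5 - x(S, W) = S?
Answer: 441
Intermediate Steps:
x(S, W) = 5 - S
I = 1 (I = 5 - 4 = 1)
P(C) = 4 + C (P(C) = 1*4 + C = 4 + C)
(x(-15, 9) + P(X(f(-4))))² = ((5 - 1*(-15)) + (4 - 3))² = ((5 + 15) + 1)² = (20 + 1)² = 21² = 441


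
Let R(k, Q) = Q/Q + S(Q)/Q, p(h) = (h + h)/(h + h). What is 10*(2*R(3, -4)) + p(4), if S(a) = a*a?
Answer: -59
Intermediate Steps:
S(a) = a²
p(h) = 1 (p(h) = (2*h)/((2*h)) = (2*h)*(1/(2*h)) = 1)
R(k, Q) = 1 + Q (R(k, Q) = Q/Q + Q²/Q = 1 + Q)
10*(2*R(3, -4)) + p(4) = 10*(2*(1 - 4)) + 1 = 10*(2*(-3)) + 1 = 10*(-6) + 1 = -60 + 1 = -59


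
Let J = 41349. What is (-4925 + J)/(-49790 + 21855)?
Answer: -36424/27935 ≈ -1.3039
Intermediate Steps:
(-4925 + J)/(-49790 + 21855) = (-4925 + 41349)/(-49790 + 21855) = 36424/(-27935) = 36424*(-1/27935) = -36424/27935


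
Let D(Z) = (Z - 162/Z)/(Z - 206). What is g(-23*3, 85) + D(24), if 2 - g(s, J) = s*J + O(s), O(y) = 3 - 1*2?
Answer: 4270379/728 ≈ 5865.9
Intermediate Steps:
O(y) = 1 (O(y) = 3 - 2 = 1)
D(Z) = (Z - 162/Z)/(-206 + Z)
g(s, J) = 1 - J*s (g(s, J) = 2 - (s*J + 1) = 2 - (J*s + 1) = 2 - (1 + J*s) = 2 + (-1 - J*s) = 1 - J*s)
g(-23*3, 85) + D(24) = (1 - 1*85*(-23*3)) + (-162 + 24²)/(24*(-206 + 24)) = (1 - 1*85*(-69)) + (1/24)*(-162 + 576)/(-182) = (1 + 5865) + (1/24)*(-1/182)*414 = 5866 - 69/728 = 4270379/728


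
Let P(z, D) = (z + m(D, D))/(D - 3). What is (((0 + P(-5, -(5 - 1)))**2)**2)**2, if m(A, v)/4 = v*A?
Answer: 146830437604321/5764801 ≈ 2.5470e+7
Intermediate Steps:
m(A, v) = 4*A*v (m(A, v) = 4*(v*A) = 4*(A*v) = 4*A*v)
P(z, D) = (z + 4*D**2)/(-3 + D) (P(z, D) = (z + 4*D*D)/(D - 3) = (z + 4*D**2)/(-3 + D))
(((0 + P(-5, -(5 - 1)))**2)**2)**2 = (((0 + (-5 + 4*(-(5 - 1))**2)/(-3 - (5 - 1)))**2)**2)**2 = (((0 + (-5 + 4*(-1*4)**2)/(-3 - 1*4))**2)**2)**2 = (((0 + (-5 + 4*(-4)**2)/(-3 - 4))**2)**2)**2 = (((0 + (-5 + 4*16)/(-7))**2)**2)**2 = (((0 - (-5 + 64)/7)**2)**2)**2 = (((0 - 1/7*59)**2)**2)**2 = (((0 - 59/7)**2)**2)**2 = (((-59/7)**2)**2)**2 = ((3481/49)**2)**2 = (12117361/2401)**2 = 146830437604321/5764801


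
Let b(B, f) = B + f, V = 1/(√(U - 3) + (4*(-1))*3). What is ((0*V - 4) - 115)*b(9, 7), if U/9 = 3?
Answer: -1904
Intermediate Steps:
U = 27 (U = 9*3 = 27)
V = 1/(-12 + 2*√6) (V = 1/(√(27 - 3) + (4*(-1))*3) = 1/(√24 - 4*3) = 1/(2*√6 - 12) = 1/(-12 + 2*√6) ≈ -0.14082)
((0*V - 4) - 115)*b(9, 7) = ((0*(-⅒ - √6/60) - 4) - 115)*(9 + 7) = ((0 - 4) - 115)*16 = (-4 - 115)*16 = -119*16 = -1904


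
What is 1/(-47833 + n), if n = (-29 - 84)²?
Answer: -1/35064 ≈ -2.8519e-5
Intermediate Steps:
n = 12769 (n = (-113)² = 12769)
1/(-47833 + n) = 1/(-47833 + 12769) = 1/(-35064) = -1/35064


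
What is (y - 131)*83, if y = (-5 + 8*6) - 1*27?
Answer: -9545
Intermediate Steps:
y = 16 (y = (-5 + 48) - 27 = 43 - 27 = 16)
(y - 131)*83 = (16 - 131)*83 = -115*83 = -9545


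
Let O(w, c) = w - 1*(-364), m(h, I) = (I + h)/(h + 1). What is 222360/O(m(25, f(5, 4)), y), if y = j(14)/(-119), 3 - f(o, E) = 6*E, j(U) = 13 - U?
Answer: 481780/789 ≈ 610.62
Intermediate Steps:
f(o, E) = 3 - 6*E
m(h, I) = (I + h)/(1 + h)
y = 1/119 (y = (13 - 1*14)/(-119) = (13 - 14)*(-1/119) = -1*(-1/119) = 1/119 ≈ 0.0084034)
O(w, c) = 364 + w (O(w, c) = w + 364 = 364 + w)
222360/O(m(25, f(5, 4)), y) = 222360/(364 + ((3 - 6*4) + 25)/(1 + 25)) = 222360/(364 + ((3 - 24) + 25)/26) = 222360/(364 + (-21 + 25)/26) = 222360/(364 + (1/26)*4) = 222360/(364 + 2/13) = 222360/(4734/13) = 222360*(13/4734) = 481780/789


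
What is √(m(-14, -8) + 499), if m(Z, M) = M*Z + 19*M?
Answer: 3*√51 ≈ 21.424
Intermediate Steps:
m(Z, M) = 19*M + M*Z
√(m(-14, -8) + 499) = √(-8*(19 - 14) + 499) = √(-8*5 + 499) = √(-40 + 499) = √459 = 3*√51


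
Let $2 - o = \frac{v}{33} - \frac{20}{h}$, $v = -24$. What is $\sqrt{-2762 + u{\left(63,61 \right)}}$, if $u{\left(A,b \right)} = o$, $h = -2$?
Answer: $\frac{i \sqrt{335082}}{11} \approx 52.624 i$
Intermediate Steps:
$o = - \frac{80}{11}$ ($o = 2 - \left(- \frac{24}{33} - \frac{20}{-2}\right) = 2 - \left(\left(-24\right) \frac{1}{33} - -10\right) = 2 - \left(- \frac{8}{11} + 10\right) = 2 - \frac{102}{11} = - \frac{80}{11} \approx -7.2727$)
$u{\left(A,b \right)} = - \frac{80}{11}$
$\sqrt{-2762 + u{\left(63,61 \right)}} = \sqrt{-2762 - \frac{80}{11}} = \sqrt{- \frac{30462}{11}} = \frac{i \sqrt{335082}}{11}$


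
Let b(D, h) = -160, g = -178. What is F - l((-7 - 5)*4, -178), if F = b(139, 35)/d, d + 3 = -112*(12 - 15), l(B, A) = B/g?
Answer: -22232/29637 ≈ -0.75014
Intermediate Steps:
l(B, A) = -B/178 (l(B, A) = B/(-178) = B*(-1/178) = -B/178)
d = 333 (d = -3 - 112*(12 - 15) = -3 - 112*(-3) = -3 + 336 = 333)
F = -160/333 ≈ -0.48048
F - l((-7 - 5)*4, -178) = -160/333 - (-1)*(-7 - 5)*4/178 = -160/333 - (-1)*(-12*4)/178 = -160/333 - (-1)*(-48)/178 = -160/333 - 1*24/89 = -160/333 - 24/89 = -22232/29637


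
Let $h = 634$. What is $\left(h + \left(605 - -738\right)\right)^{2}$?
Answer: $3908529$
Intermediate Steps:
$\left(h + \left(605 - -738\right)\right)^{2} = \left(634 + \left(605 - -738\right)\right)^{2} = \left(634 + \left(605 + 738\right)\right)^{2} = \left(634 + 1343\right)^{2} = 1977^{2} = 3908529$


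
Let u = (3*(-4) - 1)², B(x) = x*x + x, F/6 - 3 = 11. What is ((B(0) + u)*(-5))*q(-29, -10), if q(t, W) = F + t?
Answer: -46475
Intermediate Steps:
F = 84 (F = 18 + 6*11 = 18 + 66 = 84)
B(x) = x + x² (B(x) = x² + x = x + x²)
q(t, W) = 84 + t
u = 169 (u = (-12 - 1)² = (-13)² = 169)
((B(0) + u)*(-5))*q(-29, -10) = ((0*(1 + 0) + 169)*(-5))*(84 - 29) = ((0*1 + 169)*(-5))*55 = ((0 + 169)*(-5))*55 = (169*(-5))*55 = -845*55 = -46475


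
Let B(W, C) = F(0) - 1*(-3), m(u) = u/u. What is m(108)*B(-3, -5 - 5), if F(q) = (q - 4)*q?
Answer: 3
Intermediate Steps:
F(q) = q*(-4 + q) (F(q) = (-4 + q)*q = q*(-4 + q))
m(u) = 1
B(W, C) = 3 (B(W, C) = 0*(-4 + 0) - 1*(-3) = 0*(-4) + 3 = 0 + 3 = 3)
m(108)*B(-3, -5 - 5) = 1*3 = 3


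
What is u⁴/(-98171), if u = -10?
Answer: -10000/98171 ≈ -0.10186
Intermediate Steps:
u⁴/(-98171) = (-10)⁴/(-98171) = 10000*(-1/98171) = -10000/98171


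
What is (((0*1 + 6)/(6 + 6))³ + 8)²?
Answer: 4225/64 ≈ 66.016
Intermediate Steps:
(((0*1 + 6)/(6 + 6))³ + 8)² = (((0 + 6)/12)³ + 8)² = ((6*(1/12))³ + 8)² = ((½)³ + 8)² = (⅛ + 8)² = (65/8)² = 4225/64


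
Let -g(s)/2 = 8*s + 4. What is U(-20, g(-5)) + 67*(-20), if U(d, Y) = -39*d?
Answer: -560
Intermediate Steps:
g(s) = -8 - 16*s (g(s) = -2*(8*s + 4) = -2*(4 + 8*s) = -8 - 16*s)
U(-20, g(-5)) + 67*(-20) = -39*(-20) + 67*(-20) = 780 - 1340 = -560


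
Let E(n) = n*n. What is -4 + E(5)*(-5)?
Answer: -129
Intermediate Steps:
E(n) = n²
-4 + E(5)*(-5) = -4 + 5²*(-5) = -4 + 25*(-5) = -4 - 125 = -129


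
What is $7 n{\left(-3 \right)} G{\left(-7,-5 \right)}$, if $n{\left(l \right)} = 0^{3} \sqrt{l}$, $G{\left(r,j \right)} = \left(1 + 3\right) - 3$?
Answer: $0$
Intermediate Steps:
$G{\left(r,j \right)} = 1$ ($G{\left(r,j \right)} = 4 - 3 = 1$)
$n{\left(l \right)} = 0$ ($n{\left(l \right)} = 0 \sqrt{l} = 0$)
$7 n{\left(-3 \right)} G{\left(-7,-5 \right)} = 7 \cdot 0 \cdot 1 = 0 \cdot 1 = 0$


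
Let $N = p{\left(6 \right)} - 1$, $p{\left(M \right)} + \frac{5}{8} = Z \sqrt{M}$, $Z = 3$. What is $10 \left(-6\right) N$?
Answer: $\frac{195}{2} - 180 \sqrt{6} \approx -343.41$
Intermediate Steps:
$p{\left(M \right)} = - \frac{5}{8} + 3 \sqrt{M}$
$N = - \frac{13}{8} + 3 \sqrt{6}$ ($N = \left(- \frac{5}{8} + 3 \sqrt{6}\right) - 1 = - \frac{13}{8} + 3 \sqrt{6} \approx 5.7235$)
$10 \left(-6\right) N = 10 \left(-6\right) \left(- \frac{13}{8} + 3 \sqrt{6}\right) = - 60 \left(- \frac{13}{8} + 3 \sqrt{6}\right) = \frac{195}{2} - 180 \sqrt{6}$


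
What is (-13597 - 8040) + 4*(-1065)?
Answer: -25897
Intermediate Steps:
(-13597 - 8040) + 4*(-1065) = -21637 - 4260 = -25897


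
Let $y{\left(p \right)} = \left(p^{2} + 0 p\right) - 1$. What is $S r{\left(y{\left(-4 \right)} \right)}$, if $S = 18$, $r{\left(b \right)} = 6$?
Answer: $108$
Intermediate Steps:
$y{\left(p \right)} = -1 + p^{2}$ ($y{\left(p \right)} = \left(p^{2} + 0\right) - 1 = p^{2} - 1 = -1 + p^{2}$)
$S r{\left(y{\left(-4 \right)} \right)} = 18 \cdot 6 = 108$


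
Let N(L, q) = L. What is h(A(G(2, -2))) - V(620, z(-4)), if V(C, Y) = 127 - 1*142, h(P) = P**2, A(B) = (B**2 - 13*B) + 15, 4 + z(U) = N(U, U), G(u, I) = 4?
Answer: 456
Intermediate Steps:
z(U) = -4 + U
A(B) = 15 + B**2 - 13*B
V(C, Y) = -15 (V(C, Y) = 127 - 142 = -15)
h(A(G(2, -2))) - V(620, z(-4)) = (15 + 4**2 - 13*4)**2 - 1*(-15) = (15 + 16 - 52)**2 + 15 = (-21)**2 + 15 = 441 + 15 = 456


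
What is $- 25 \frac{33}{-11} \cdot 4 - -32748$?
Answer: $33048$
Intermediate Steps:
$- 25 \frac{33}{-11} \cdot 4 - -32748 = - 25 \cdot 33 \left(- \frac{1}{11}\right) 4 + 32748 = \left(-25\right) \left(-3\right) 4 + 32748 = 75 \cdot 4 + 32748 = 300 + 32748 = 33048$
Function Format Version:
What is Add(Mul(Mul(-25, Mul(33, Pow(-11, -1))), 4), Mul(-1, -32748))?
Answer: 33048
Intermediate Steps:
Add(Mul(Mul(-25, Mul(33, Pow(-11, -1))), 4), Mul(-1, -32748)) = Add(Mul(Mul(-25, Mul(33, Rational(-1, 11))), 4), 32748) = Add(Mul(Mul(-25, -3), 4), 32748) = Add(Mul(75, 4), 32748) = Add(300, 32748) = 33048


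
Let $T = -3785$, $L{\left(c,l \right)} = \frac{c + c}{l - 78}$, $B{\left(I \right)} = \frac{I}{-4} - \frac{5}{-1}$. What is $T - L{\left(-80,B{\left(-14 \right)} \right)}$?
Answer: $- \frac{526435}{139} \approx -3787.3$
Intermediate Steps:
$B{\left(I \right)} = 5 - \frac{I}{4}$ ($B{\left(I \right)} = I \left(- \frac{1}{4}\right) - -5 = - \frac{I}{4} + 5 = 5 - \frac{I}{4}$)
$L{\left(c,l \right)} = \frac{2 c}{-78 + l}$
$T - L{\left(-80,B{\left(-14 \right)} \right)} = -3785 - 2 \left(-80\right) \frac{1}{-78 + \left(5 - - \frac{7}{2}\right)} = -3785 - 2 \left(-80\right) \frac{1}{-78 + \left(5 + \frac{7}{2}\right)} = -3785 - 2 \left(-80\right) \frac{1}{-78 + \frac{17}{2}} = -3785 - 2 \left(-80\right) \frac{1}{- \frac{139}{2}} = -3785 - 2 \left(-80\right) \left(- \frac{2}{139}\right) = -3785 - \frac{320}{139} = - \frac{526435}{139}$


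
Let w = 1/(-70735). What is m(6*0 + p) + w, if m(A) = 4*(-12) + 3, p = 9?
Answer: -3183076/70735 ≈ -45.000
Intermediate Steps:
m(A) = -45 (m(A) = -48 + 3 = -45)
w = -1/70735 ≈ -1.4137e-5
m(6*0 + p) + w = -45 - 1/70735 = -3183076/70735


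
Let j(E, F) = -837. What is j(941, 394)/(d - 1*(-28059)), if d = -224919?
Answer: 279/65620 ≈ 0.0042518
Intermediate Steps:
j(941, 394)/(d - 1*(-28059)) = -837/(-224919 - 1*(-28059)) = -837/(-224919 + 28059) = -837/(-196860) = -837*(-1/196860) = 279/65620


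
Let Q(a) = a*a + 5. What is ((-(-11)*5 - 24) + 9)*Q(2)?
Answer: 360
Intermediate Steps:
Q(a) = 5 + a² (Q(a) = a² + 5 = 5 + a²)
((-(-11)*5 - 24) + 9)*Q(2) = ((-(-11)*5 - 24) + 9)*(5 + 2²) = ((-1*(-55) - 24) + 9)*(5 + 4) = ((55 - 24) + 9)*9 = (31 + 9)*9 = 40*9 = 360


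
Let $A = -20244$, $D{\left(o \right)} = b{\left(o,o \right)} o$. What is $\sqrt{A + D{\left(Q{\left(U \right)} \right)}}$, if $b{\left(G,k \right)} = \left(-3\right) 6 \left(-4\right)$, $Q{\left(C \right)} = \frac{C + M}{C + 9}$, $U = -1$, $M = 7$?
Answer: $i \sqrt{20190} \approx 142.09 i$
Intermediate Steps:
$Q{\left(C \right)} = \frac{7 + C}{9 + C}$ ($Q{\left(C \right)} = \frac{C + 7}{C + 9} = \frac{7 + C}{9 + C}$)
$b{\left(G,k \right)} = 72$ ($b{\left(G,k \right)} = \left(-18\right) \left(-4\right) = 72$)
$D{\left(o \right)} = 72 o$
$\sqrt{A + D{\left(Q{\left(U \right)} \right)}} = \sqrt{-20244 + 72 \frac{7 - 1}{9 - 1}} = \sqrt{-20244 + 72 \cdot \frac{1}{8} \cdot 6} = \sqrt{-20244 + 72 \cdot \frac{3}{4}} = \sqrt{-20244 + 54} = \sqrt{-20190} = i \sqrt{20190}$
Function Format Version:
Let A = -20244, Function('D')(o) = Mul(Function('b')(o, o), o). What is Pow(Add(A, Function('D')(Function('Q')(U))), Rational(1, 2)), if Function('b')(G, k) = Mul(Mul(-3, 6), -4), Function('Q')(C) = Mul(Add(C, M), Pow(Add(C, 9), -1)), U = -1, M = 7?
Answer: Mul(I, Pow(20190, Rational(1, 2))) ≈ Mul(142.09, I)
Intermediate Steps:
Function('Q')(C) = Mul(Pow(Add(9, C), -1), Add(7, C)) (Function('Q')(C) = Mul(Add(C, 7), Pow(Add(C, 9), -1)) = Mul(Add(7, C), Pow(Add(9, C), -1)) = Mul(Pow(Add(9, C), -1), Add(7, C)))
Function('b')(G, k) = 72 (Function('b')(G, k) = Mul(-18, -4) = 72)
Function('D')(o) = Mul(72, o)
Pow(Add(A, Function('D')(Function('Q')(U))), Rational(1, 2)) = Pow(Add(-20244, Mul(72, Mul(Pow(Add(9, -1), -1), Add(7, -1)))), Rational(1, 2)) = Pow(Add(-20244, Mul(72, Mul(Pow(8, -1), 6))), Rational(1, 2)) = Pow(Add(-20244, Mul(72, Mul(Rational(1, 8), 6))), Rational(1, 2)) = Pow(Add(-20244, Mul(72, Rational(3, 4))), Rational(1, 2)) = Pow(Add(-20244, 54), Rational(1, 2)) = Pow(-20190, Rational(1, 2)) = Mul(I, Pow(20190, Rational(1, 2)))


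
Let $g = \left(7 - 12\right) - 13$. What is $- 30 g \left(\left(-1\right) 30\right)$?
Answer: $-16200$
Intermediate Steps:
$g = -18$ ($g = -5 - 13 = -18$)
$- 30 g \left(\left(-1\right) 30\right) = \left(-30\right) \left(-18\right) \left(\left(-1\right) 30\right) = 540 \left(-30\right) = -16200$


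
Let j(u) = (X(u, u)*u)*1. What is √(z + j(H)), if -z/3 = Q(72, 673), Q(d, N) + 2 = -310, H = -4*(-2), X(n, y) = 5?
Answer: 4*√61 ≈ 31.241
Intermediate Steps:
H = 8
Q(d, N) = -312 (Q(d, N) = -2 - 310 = -312)
z = 936 (z = -3*(-312) = 936)
j(u) = 5*u (j(u) = (5*u)*1 = 5*u)
√(z + j(H)) = √(936 + 5*8) = √(936 + 40) = √976 = 4*√61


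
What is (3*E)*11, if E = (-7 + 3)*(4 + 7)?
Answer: -1452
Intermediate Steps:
E = -44 (E = -4*11 = -44)
(3*E)*11 = (3*(-44))*11 = -132*11 = -1452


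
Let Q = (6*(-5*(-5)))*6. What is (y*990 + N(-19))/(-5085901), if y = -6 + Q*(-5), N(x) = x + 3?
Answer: 4460956/5085901 ≈ 0.87712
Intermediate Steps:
Q = 900 (Q = (6*25)*6 = 150*6 = 900)
N(x) = 3 + x
y = -4506 (y = -6 + 900*(-5) = -6 - 4500 = -4506)
(y*990 + N(-19))/(-5085901) = (-4506*990 + (3 - 19))/(-5085901) = (-4460940 - 16)*(-1/5085901) = -4460956*(-1/5085901) = 4460956/5085901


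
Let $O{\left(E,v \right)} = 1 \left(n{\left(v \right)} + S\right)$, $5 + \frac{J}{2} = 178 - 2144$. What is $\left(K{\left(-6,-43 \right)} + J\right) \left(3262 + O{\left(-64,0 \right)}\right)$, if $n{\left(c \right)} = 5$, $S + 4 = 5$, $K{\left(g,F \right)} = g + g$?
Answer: $-12921672$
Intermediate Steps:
$K{\left(g,F \right)} = 2 g$
$S = 1$ ($S = -4 + 5 = 1$)
$J = -3942$ ($J = -10 + 2 \left(178 - 2144\right) = -10 + 2 \left(-1966\right) = -10 - 3932 = -3942$)
$O{\left(E,v \right)} = 6$ ($O{\left(E,v \right)} = 1 \left(5 + 1\right) = 1 \cdot 6 = 6$)
$\left(K{\left(-6,-43 \right)} + J\right) \left(3262 + O{\left(-64,0 \right)}\right) = \left(2 \left(-6\right) - 3942\right) \left(3262 + 6\right) = \left(-12 - 3942\right) 3268 = \left(-3954\right) 3268 = -12921672$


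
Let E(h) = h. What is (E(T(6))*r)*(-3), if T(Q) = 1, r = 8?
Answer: -24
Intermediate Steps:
(E(T(6))*r)*(-3) = (1*8)*(-3) = 8*(-3) = -24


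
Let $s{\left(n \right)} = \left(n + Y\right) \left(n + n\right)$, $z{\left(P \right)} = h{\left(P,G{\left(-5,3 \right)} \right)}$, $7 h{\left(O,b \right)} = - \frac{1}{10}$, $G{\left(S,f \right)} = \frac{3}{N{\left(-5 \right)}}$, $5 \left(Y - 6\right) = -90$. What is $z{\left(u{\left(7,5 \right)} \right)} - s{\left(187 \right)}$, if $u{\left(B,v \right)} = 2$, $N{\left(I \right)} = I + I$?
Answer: $- \frac{4581501}{70} \approx -65450.0$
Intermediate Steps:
$N{\left(I \right)} = 2 I$
$Y = -12$ ($Y = 6 + \frac{1}{5} \left(-90\right) = 6 - 18 = -12$)
$G{\left(S,f \right)} = - \frac{3}{10}$ ($G{\left(S,f \right)} = \frac{3}{2 \left(-5\right)} = \frac{3}{-10} = 3 \left(- \frac{1}{10}\right) = - \frac{3}{10}$)
$h{\left(O,b \right)} = - \frac{1}{70}$ ($h{\left(O,b \right)} = \frac{\left(-1\right) \frac{1}{10}}{7} = \frac{1}{7} \left(- \frac{1}{10}\right) = - \frac{1}{70}$)
$z{\left(P \right)} = - \frac{1}{70}$
$s{\left(n \right)} = 2 n \left(-12 + n\right)$ ($s{\left(n \right)} = \left(n - 12\right) \left(n + n\right) = \left(-12 + n\right) 2 n = 2 n \left(-12 + n\right)$)
$z{\left(u{\left(7,5 \right)} \right)} - s{\left(187 \right)} = - \frac{1}{70} - 2 \cdot 187 \left(-12 + 187\right) = - \frac{1}{70} - 2 \cdot 187 \cdot 175 = - \frac{1}{70} - 65450 = - \frac{4581501}{70}$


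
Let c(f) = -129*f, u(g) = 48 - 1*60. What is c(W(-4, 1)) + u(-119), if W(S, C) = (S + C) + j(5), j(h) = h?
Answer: -270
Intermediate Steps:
u(g) = -12 (u(g) = 48 - 60 = -12)
W(S, C) = 5 + C + S (W(S, C) = (S + C) + 5 = (C + S) + 5 = 5 + C + S)
c(W(-4, 1)) + u(-119) = -129*(5 + 1 - 4) - 12 = -129*2 - 12 = -258 - 12 = -270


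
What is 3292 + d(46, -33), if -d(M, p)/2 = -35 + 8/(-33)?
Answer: 110962/33 ≈ 3362.5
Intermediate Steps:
d(M, p) = 2326/33 (d(M, p) = -2*(-35 + 8/(-33)) = -2*(-35 + 8*(-1/33)) = -2*(-35 - 8/33) = -2*(-1163/33) = 2326/33)
3292 + d(46, -33) = 3292 + 2326/33 = 110962/33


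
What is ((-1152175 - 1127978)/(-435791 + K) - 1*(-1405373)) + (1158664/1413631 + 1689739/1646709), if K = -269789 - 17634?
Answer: 2365989944052556399890715/1683525675266558106 ≈ 1.4054e+6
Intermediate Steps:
K = -287423
((-1152175 - 1127978)/(-435791 + K) - 1*(-1405373)) + (1158664/1413631 + 1689739/1646709) = ((-1152175 - 1127978)/(-435791 - 287423) - 1*(-1405373)) + (1158664/1413631 + 1689739/1646709) = (-2280153/(-723214) + 1405373) + (1158664*(1/1413631) + 1689739*(1/1646709)) = (-2280153*(-1/723214) + 1405373) + (1158664/1413631 + 1689739/1646709) = (2280153/723214 + 1405373) + 4296649869085/2327838890379 = 1016387708975/723214 + 4296649869085/2327838890379 = 2365989944052556399890715/1683525675266558106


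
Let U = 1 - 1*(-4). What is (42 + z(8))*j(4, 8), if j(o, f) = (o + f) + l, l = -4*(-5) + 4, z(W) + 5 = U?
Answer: 1512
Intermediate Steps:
U = 5 (U = 1 + 4 = 5)
z(W) = 0 (z(W) = -5 + 5 = 0)
l = 24 (l = 20 + 4 = 24)
j(o, f) = 24 + f + o (j(o, f) = (o + f) + 24 = (f + o) + 24 = 24 + f + o)
(42 + z(8))*j(4, 8) = (42 + 0)*(24 + 8 + 4) = 42*36 = 1512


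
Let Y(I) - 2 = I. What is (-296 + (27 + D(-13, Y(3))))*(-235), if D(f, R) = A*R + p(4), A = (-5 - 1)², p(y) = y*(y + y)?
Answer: 13395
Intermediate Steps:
Y(I) = 2 + I
p(y) = 2*y² (p(y) = y*(2*y) = 2*y²)
A = 36 (A = (-6)² = 36)
D(f, R) = 32 + 36*R (D(f, R) = 36*R + 2*4² = 36*R + 2*16 = 36*R + 32 = 32 + 36*R)
(-296 + (27 + D(-13, Y(3))))*(-235) = (-296 + (27 + (32 + 36*(2 + 3))))*(-235) = (-296 + (27 + (32 + 36*5)))*(-235) = (-296 + (27 + (32 + 180)))*(-235) = (-296 + (27 + 212))*(-235) = (-296 + 239)*(-235) = -57*(-235) = 13395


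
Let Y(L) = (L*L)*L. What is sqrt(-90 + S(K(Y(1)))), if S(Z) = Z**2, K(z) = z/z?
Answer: I*sqrt(89) ≈ 9.434*I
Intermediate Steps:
Y(L) = L**3 (Y(L) = L**2*L = L**3)
K(z) = 1
sqrt(-90 + S(K(Y(1)))) = sqrt(-90 + 1**2) = sqrt(-90 + 1) = sqrt(-89) = I*sqrt(89)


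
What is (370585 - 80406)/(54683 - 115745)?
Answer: -290179/61062 ≈ -4.7522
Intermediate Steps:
(370585 - 80406)/(54683 - 115745) = 290179/(-61062) = 290179*(-1/61062) = -290179/61062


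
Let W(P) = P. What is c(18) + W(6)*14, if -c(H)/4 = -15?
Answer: 144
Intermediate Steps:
c(H) = 60 (c(H) = -4*(-15) = 60)
c(18) + W(6)*14 = 60 + 6*14 = 60 + 84 = 144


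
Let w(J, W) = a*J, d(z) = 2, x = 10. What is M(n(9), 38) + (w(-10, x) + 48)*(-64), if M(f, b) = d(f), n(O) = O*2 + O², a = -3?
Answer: -4990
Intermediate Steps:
w(J, W) = -3*J
n(O) = O² + 2*O (n(O) = 2*O + O² = O² + 2*O)
M(f, b) = 2
M(n(9), 38) + (w(-10, x) + 48)*(-64) = 2 + (-3*(-10) + 48)*(-64) = 2 + (30 + 48)*(-64) = 2 + 78*(-64) = 2 - 4992 = -4990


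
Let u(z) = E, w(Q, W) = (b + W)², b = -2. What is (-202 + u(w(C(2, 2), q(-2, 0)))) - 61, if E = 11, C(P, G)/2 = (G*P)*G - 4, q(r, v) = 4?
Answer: -252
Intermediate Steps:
C(P, G) = -8 + 2*P*G² (C(P, G) = 2*((G*P)*G - 4) = 2*(P*G² - 4) = 2*(-4 + P*G²) = -8 + 2*P*G²)
w(Q, W) = (-2 + W)²
u(z) = 11
(-202 + u(w(C(2, 2), q(-2, 0)))) - 61 = (-202 + 11) - 61 = -191 - 61 = -252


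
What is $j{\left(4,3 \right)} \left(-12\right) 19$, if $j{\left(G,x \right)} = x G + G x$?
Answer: $-5472$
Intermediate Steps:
$j{\left(G,x \right)} = 2 G x$ ($j{\left(G,x \right)} = G x + G x = 2 G x$)
$j{\left(4,3 \right)} \left(-12\right) 19 = 2 \cdot 4 \cdot 3 \left(-12\right) 19 = 24 \left(-12\right) 19 = \left(-288\right) 19 = -5472$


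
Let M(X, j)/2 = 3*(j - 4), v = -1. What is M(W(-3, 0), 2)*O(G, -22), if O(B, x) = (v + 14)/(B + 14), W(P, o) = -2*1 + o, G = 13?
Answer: -52/9 ≈ -5.7778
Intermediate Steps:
W(P, o) = -2 + o
O(B, x) = 13/(14 + B) (O(B, x) = (-1 + 14)/(B + 14) = 13/(14 + B))
M(X, j) = -24 + 6*j (M(X, j) = 2*(3*(j - 4)) = 2*(3*(-4 + j)) = 2*(-12 + 3*j) = -24 + 6*j)
M(W(-3, 0), 2)*O(G, -22) = (-24 + 6*2)*(13/(14 + 13)) = (-24 + 12)*(13/27) = -156/27 = -12*13/27 = -52/9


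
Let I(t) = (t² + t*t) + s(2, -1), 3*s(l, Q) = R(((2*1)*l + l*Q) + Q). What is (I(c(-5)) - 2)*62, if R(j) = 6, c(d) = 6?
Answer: 4464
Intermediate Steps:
s(l, Q) = 2 (s(l, Q) = (⅓)*6 = 2)
I(t) = 2 + 2*t² (I(t) = (t² + t*t) + 2 = (t² + t²) + 2 = 2*t² + 2 = 2 + 2*t²)
(I(c(-5)) - 2)*62 = ((2 + 2*6²) - 2)*62 = ((2 + 2*36) - 2)*62 = ((2 + 72) - 2)*62 = (74 - 2)*62 = 72*62 = 4464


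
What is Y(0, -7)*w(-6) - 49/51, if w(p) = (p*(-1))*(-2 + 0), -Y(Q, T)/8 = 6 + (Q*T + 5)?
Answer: 53807/51 ≈ 1055.0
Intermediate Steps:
Y(Q, T) = -88 - 8*Q*T (Y(Q, T) = -8*(6 + (Q*T + 5)) = -8*(6 + (5 + Q*T)) = -8*(11 + Q*T) = -88 - 8*Q*T)
w(p) = 2*p (w(p) = -p*(-2) = 2*p)
Y(0, -7)*w(-6) - 49/51 = (-88 - 8*0*(-7))*(2*(-6)) - 49/51 = (-88 + 0)*(-12) - 49*1/51 = -88*(-12) - 49/51 = 1056 - 49/51 = 53807/51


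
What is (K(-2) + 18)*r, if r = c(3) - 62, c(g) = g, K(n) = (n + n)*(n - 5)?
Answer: -2714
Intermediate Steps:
K(n) = 2*n*(-5 + n) (K(n) = (2*n)*(-5 + n) = 2*n*(-5 + n))
r = -59 (r = 3 - 62 = -59)
(K(-2) + 18)*r = (2*(-2)*(-5 - 2) + 18)*(-59) = (2*(-2)*(-7) + 18)*(-59) = (28 + 18)*(-59) = 46*(-59) = -2714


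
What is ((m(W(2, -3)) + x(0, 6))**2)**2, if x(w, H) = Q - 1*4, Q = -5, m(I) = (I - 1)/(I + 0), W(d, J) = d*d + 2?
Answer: 5764801/1296 ≈ 4448.1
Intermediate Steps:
W(d, J) = 2 + d**2 (W(d, J) = d**2 + 2 = 2 + d**2)
m(I) = (-1 + I)/I
x(w, H) = -9 (x(w, H) = -5 - 1*4 = -5 - 4 = -9)
((m(W(2, -3)) + x(0, 6))**2)**2 = (((-1 + (2 + 2**2))/(2 + 2**2) - 9)**2)**2 = (((-1 + (2 + 4))/(2 + 4) - 9)**2)**2 = (((-1 + 6)/6 - 9)**2)**2 = (((1/6)*5 - 9)**2)**2 = ((5/6 - 9)**2)**2 = ((-49/6)**2)**2 = (2401/36)**2 = 5764801/1296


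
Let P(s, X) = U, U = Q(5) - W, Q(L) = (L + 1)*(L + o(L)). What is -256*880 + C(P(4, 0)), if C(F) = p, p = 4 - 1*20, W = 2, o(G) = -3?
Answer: -225296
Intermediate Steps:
Q(L) = (1 + L)*(-3 + L) (Q(L) = (L + 1)*(L - 3) = (1 + L)*(-3 + L))
p = -16 (p = 4 - 20 = -16)
U = 10 (U = (-3 + 5² - 2*5) - 1*2 = (-3 + 25 - 10) - 2 = 12 - 2 = 10)
P(s, X) = 10
C(F) = -16
-256*880 + C(P(4, 0)) = -256*880 - 16 = -225280 - 16 = -225296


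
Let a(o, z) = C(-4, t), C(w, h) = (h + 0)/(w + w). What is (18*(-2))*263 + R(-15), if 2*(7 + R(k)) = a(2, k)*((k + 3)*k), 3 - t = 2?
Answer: -37945/4 ≈ -9486.3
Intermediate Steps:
t = 1 (t = 3 - 1*2 = 3 - 2 = 1)
C(w, h) = h/(2*w) (C(w, h) = h/((2*w)) = h*(1/(2*w)) = h/(2*w))
a(o, z) = -1/8 (a(o, z) = (1/2)*1/(-4) = (1/2)*1*(-1/4) = -1/8)
R(k) = -7 - k*(3 + k)/16 (R(k) = -7 + (-(k + 3)*k/8)/2 = -7 + (-(3 + k)*k/8)/2 = -7 + (-k*(3 + k)/8)/2 = -7 - k*(3 + k)/16)
(18*(-2))*263 + R(-15) = (18*(-2))*263 + (-7 - 3/16*(-15) - 1/16*(-15)**2) = -36*263 + (-7 + 45/16 - 1/16*225) = -9468 + (-7 + 45/16 - 225/16) = -9468 - 73/4 = -37945/4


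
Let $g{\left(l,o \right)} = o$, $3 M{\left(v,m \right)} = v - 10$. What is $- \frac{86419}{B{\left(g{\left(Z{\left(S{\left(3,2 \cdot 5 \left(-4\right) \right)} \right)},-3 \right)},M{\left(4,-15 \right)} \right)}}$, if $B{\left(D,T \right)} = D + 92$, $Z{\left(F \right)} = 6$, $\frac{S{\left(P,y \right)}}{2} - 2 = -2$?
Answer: $-971$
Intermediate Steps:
$M{\left(v,m \right)} = - \frac{10}{3} + \frac{v}{3}$ ($M{\left(v,m \right)} = \frac{v - 10}{3} = \frac{-10 + v}{3} = - \frac{10}{3} + \frac{v}{3}$)
$S{\left(P,y \right)} = 0$ ($S{\left(P,y \right)} = 4 + 2 \left(-2\right) = 4 - 4 = 0$)
$B{\left(D,T \right)} = 92 + D$
$- \frac{86419}{B{\left(g{\left(Z{\left(S{\left(3,2 \cdot 5 \left(-4\right) \right)} \right)},-3 \right)},M{\left(4,-15 \right)} \right)}} = - \frac{86419}{92 - 3} = - \frac{86419}{89} = \left(-86419\right) \frac{1}{89} = -971$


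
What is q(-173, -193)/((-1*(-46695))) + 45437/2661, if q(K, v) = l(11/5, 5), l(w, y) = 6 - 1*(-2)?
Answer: 235744667/13806155 ≈ 17.075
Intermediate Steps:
l(w, y) = 8 (l(w, y) = 6 + 2 = 8)
q(K, v) = 8
q(-173, -193)/((-1*(-46695))) + 45437/2661 = 8/((-1*(-46695))) + 45437/2661 = 8/46695 + 45437*(1/2661) = 8*(1/46695) + 45437/2661 = 8/46695 + 45437/2661 = 235744667/13806155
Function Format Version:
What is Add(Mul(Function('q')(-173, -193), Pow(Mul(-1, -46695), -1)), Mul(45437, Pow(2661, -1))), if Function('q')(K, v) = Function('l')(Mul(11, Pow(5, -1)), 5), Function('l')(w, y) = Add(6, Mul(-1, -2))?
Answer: Rational(235744667, 13806155) ≈ 17.075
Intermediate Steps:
Function('l')(w, y) = 8 (Function('l')(w, y) = Add(6, 2) = 8)
Function('q')(K, v) = 8
Add(Mul(Function('q')(-173, -193), Pow(Mul(-1, -46695), -1)), Mul(45437, Pow(2661, -1))) = Add(Mul(8, Pow(Mul(-1, -46695), -1)), Mul(45437, Pow(2661, -1))) = Add(Mul(8, Pow(46695, -1)), Mul(45437, Rational(1, 2661))) = Add(Mul(8, Rational(1, 46695)), Rational(45437, 2661)) = Add(Rational(8, 46695), Rational(45437, 2661)) = Rational(235744667, 13806155)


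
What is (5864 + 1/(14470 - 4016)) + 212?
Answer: 63518505/10454 ≈ 6076.0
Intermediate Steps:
(5864 + 1/(14470 - 4016)) + 212 = (5864 + 1/10454) + 212 = 61302257/10454 + 212 = 63518505/10454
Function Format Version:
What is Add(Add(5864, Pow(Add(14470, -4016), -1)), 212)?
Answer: Rational(63518505, 10454) ≈ 6076.0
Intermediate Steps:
Add(Add(5864, Pow(Add(14470, -4016), -1)), 212) = Add(Add(5864, Pow(10454, -1)), 212) = Add(Add(5864, Rational(1, 10454)), 212) = Add(Rational(61302257, 10454), 212) = Rational(63518505, 10454)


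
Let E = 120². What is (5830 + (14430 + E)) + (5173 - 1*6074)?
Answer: 33759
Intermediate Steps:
E = 14400
(5830 + (14430 + E)) + (5173 - 1*6074) = (5830 + (14430 + 14400)) + (5173 - 1*6074) = (5830 + 28830) + (5173 - 6074) = 34660 - 901 = 33759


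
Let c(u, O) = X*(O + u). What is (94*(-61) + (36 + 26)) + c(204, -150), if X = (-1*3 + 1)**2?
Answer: -5456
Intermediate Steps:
X = 4 (X = (-3 + 1)**2 = (-2)**2 = 4)
c(u, O) = 4*O + 4*u (c(u, O) = 4*(O + u) = 4*O + 4*u)
(94*(-61) + (36 + 26)) + c(204, -150) = (94*(-61) + (36 + 26)) + (4*(-150) + 4*204) = (-5734 + 62) + (-600 + 816) = -5672 + 216 = -5456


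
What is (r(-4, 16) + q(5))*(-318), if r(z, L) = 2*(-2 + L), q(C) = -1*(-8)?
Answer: -11448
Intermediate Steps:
q(C) = 8
r(z, L) = -4 + 2*L
(r(-4, 16) + q(5))*(-318) = ((-4 + 2*16) + 8)*(-318) = ((-4 + 32) + 8)*(-318) = (28 + 8)*(-318) = 36*(-318) = -11448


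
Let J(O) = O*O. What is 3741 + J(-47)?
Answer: 5950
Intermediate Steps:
J(O) = O²
3741 + J(-47) = 3741 + (-47)² = 3741 + 2209 = 5950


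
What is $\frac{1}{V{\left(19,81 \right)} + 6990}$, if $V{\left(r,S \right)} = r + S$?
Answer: $\frac{1}{7090} \approx 0.00014104$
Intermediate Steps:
$V{\left(r,S \right)} = S + r$
$\frac{1}{V{\left(19,81 \right)} + 6990} = \frac{1}{\left(81 + 19\right) + 6990} = \frac{1}{100 + 6990} = \frac{1}{7090}$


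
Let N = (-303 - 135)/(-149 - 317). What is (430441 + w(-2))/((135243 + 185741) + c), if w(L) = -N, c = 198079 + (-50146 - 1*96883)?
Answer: 50146267/43341961 ≈ 1.1570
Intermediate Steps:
N = 219/233 (N = -438/(-466) = -438*(-1/466) = 219/233 ≈ 0.93991)
c = 51050 (c = 198079 + (-50146 - 96883) = 198079 - 147029 = 51050)
w(L) = -219/233 (w(L) = -1*219/233 = -219/233)
(430441 + w(-2))/((135243 + 185741) + c) = (430441 - 219/233)/((135243 + 185741) + 51050) = 100292534/(233*(320984 + 51050)) = (100292534/233)/372034 = (100292534/233)*(1/372034) = 50146267/43341961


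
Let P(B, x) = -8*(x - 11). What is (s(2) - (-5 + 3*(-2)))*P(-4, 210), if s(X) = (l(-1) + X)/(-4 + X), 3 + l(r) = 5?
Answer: -14328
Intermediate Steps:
l(r) = 2 (l(r) = -3 + 5 = 2)
P(B, x) = 88 - 8*x (P(B, x) = -8*(-11 + x) = 88 - 8*x)
s(X) = (2 + X)/(-4 + X)
(s(2) - (-5 + 3*(-2)))*P(-4, 210) = ((2 + 2)/(-4 + 2) - (-5 + 3*(-2)))*(88 - 8*210) = (4/(-2) - (-5 - 6))*(88 - 1680) = (-1/2*4 - 1*(-11))*(-1592) = (-2 + 11)*(-1592) = 9*(-1592) = -14328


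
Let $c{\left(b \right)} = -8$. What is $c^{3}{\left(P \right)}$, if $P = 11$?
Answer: $-512$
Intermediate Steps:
$c^{3}{\left(P \right)} = \left(-8\right)^{3} = -512$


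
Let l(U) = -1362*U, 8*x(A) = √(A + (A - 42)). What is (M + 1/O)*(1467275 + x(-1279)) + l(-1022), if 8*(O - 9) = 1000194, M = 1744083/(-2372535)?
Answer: 751171240029661/2397137469 - 8810747201*I*√26/9588549876 ≈ 3.1336e+5 - 4.6854*I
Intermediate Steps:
x(A) = √(-42 + 2*A)/8 (x(A) = √(A + (A - 42))/8 = √(A + (-42 + A))/8 = √(-42 + 2*A)/8)
M = -17617/23965 (M = 1744083*(-1/2372535) = -17617/23965 ≈ -0.73511)
O = 500133/4 (O = 9 + (⅛)*1000194 = 9 + 500097/4 = 500133/4 ≈ 1.2503e+5)
(M + 1/O)*(1467275 + x(-1279)) + l(-1022) = (-17617/23965 + 1/(500133/4))*(1467275 + √(-42 + 2*(-1279))/8) - 1362*(-1022) = (-17617/23965 + 4/500133)*(1467275 + √(-42 - 2558)/8) + 1391964 = -8810747201*(1467275 + √(-2600)/8)/11985687345 + 1391964 = -8810747201*(1467275 + (10*I*√26)/8)/11985687345 + 1391964 = -8810747201*(1467275 + 5*I*√26/4)/11985687345 + 1391964 = (-2585557819869455/2397137469 - 8810747201*I*√26/9588549876) + 1391964 = 751171240029661/2397137469 - 8810747201*I*√26/9588549876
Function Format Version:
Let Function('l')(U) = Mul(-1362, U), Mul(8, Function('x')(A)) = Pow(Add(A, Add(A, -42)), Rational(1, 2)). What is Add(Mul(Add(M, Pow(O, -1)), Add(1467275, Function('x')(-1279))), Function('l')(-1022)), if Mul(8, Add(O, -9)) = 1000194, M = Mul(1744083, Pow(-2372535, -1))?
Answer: Add(Rational(751171240029661, 2397137469), Mul(Rational(-8810747201, 9588549876), I, Pow(26, Rational(1, 2)))) ≈ Add(3.1336e+5, Mul(-4.6854, I))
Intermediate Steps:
Function('x')(A) = Mul(Rational(1, 8), Pow(Add(-42, Mul(2, A)), Rational(1, 2))) (Function('x')(A) = Mul(Rational(1, 8), Pow(Add(A, Add(A, -42)), Rational(1, 2))) = Mul(Rational(1, 8), Pow(Add(A, Add(-42, A)), Rational(1, 2))) = Mul(Rational(1, 8), Pow(Add(-42, Mul(2, A)), Rational(1, 2))))
M = Rational(-17617, 23965) (M = Mul(1744083, Rational(-1, 2372535)) = Rational(-17617, 23965) ≈ -0.73511)
O = Rational(500133, 4) (O = Add(9, Mul(Rational(1, 8), 1000194)) = Add(9, Rational(500097, 4)) = Rational(500133, 4) ≈ 1.2503e+5)
Add(Mul(Add(M, Pow(O, -1)), Add(1467275, Function('x')(-1279))), Function('l')(-1022)) = Add(Mul(Add(Rational(-17617, 23965), Pow(Rational(500133, 4), -1)), Add(1467275, Mul(Rational(1, 8), Pow(Add(-42, Mul(2, -1279)), Rational(1, 2))))), Mul(-1362, -1022)) = Add(Mul(Add(Rational(-17617, 23965), Rational(4, 500133)), Add(1467275, Mul(Rational(1, 8), Pow(Add(-42, -2558), Rational(1, 2))))), 1391964) = Add(Mul(Rational(-8810747201, 11985687345), Add(1467275, Mul(Rational(1, 8), Pow(-2600, Rational(1, 2))))), 1391964) = Add(Mul(Rational(-8810747201, 11985687345), Add(1467275, Mul(Rational(1, 8), Mul(10, I, Pow(26, Rational(1, 2)))))), 1391964) = Add(Mul(Rational(-8810747201, 11985687345), Add(1467275, Mul(Rational(5, 4), I, Pow(26, Rational(1, 2))))), 1391964) = Add(Add(Rational(-2585557819869455, 2397137469), Mul(Rational(-8810747201, 9588549876), I, Pow(26, Rational(1, 2)))), 1391964) = Add(Rational(751171240029661, 2397137469), Mul(Rational(-8810747201, 9588549876), I, Pow(26, Rational(1, 2))))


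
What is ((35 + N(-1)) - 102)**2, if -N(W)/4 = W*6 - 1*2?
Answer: 1225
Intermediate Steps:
N(W) = 8 - 24*W (N(W) = -4*(W*6 - 1*2) = -4*(6*W - 2) = -4*(-2 + 6*W) = 8 - 24*W)
((35 + N(-1)) - 102)**2 = ((35 + (8 - 24*(-1))) - 102)**2 = ((35 + (8 + 24)) - 102)**2 = ((35 + 32) - 102)**2 = (67 - 102)**2 = (-35)**2 = 1225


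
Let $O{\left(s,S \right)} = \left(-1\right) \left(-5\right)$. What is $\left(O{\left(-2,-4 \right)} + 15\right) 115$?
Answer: $2300$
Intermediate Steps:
$O{\left(s,S \right)} = 5$
$\left(O{\left(-2,-4 \right)} + 15\right) 115 = \left(5 + 15\right) 115 = 20 \cdot 115 = 2300$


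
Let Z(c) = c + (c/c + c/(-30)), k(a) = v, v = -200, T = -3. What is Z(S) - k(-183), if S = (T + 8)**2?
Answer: 1351/6 ≈ 225.17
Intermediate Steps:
k(a) = -200
S = 25 (S = (-3 + 8)**2 = 5**2 = 25)
Z(c) = 1 + 29*c/30 (Z(c) = c + (1 + c*(-1/30)) = c + (1 - c/30) = 1 + 29*c/30)
Z(S) - k(-183) = (1 + (29/30)*25) - 1*(-200) = (1 + 145/6) + 200 = 151/6 + 200 = 1351/6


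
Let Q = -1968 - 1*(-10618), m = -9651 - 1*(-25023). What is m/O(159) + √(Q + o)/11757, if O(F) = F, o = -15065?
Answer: 5124/53 + I*√6415/11757 ≈ 96.679 + 0.0068124*I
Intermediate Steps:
m = 15372 (m = -9651 + 25023 = 15372)
Q = 8650 (Q = -1968 + 10618 = 8650)
m/O(159) + √(Q + o)/11757 = 15372/159 + √(8650 - 15065)/11757 = 15372*(1/159) + √(-6415)*(1/11757) = 5124/53 + (I*√6415)*(1/11757) = 5124/53 + I*√6415/11757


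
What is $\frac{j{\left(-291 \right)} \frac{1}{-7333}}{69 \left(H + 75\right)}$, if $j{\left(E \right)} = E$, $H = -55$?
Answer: $\frac{97}{3373180} \approx 2.8756 \cdot 10^{-5}$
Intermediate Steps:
$\frac{j{\left(-291 \right)} \frac{1}{-7333}}{69 \left(H + 75\right)} = \frac{\left(-291\right) \frac{1}{-7333}}{69 \left(-55 + 75\right)} = \frac{\left(-291\right) \left(- \frac{1}{7333}\right)}{69 \cdot 20} = \frac{291}{7333 \cdot 1380} = \frac{291}{7333} \cdot \frac{1}{1380} = \frac{97}{3373180}$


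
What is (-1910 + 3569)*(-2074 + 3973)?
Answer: 3150441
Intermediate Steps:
(-1910 + 3569)*(-2074 + 3973) = 1659*1899 = 3150441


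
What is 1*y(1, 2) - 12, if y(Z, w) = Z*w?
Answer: -10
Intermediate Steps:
1*y(1, 2) - 12 = 1*(1*2) - 12 = 1*2 - 12 = 2 - 12 = -10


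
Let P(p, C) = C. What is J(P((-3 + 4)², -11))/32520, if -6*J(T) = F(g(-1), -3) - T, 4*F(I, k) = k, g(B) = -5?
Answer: -41/780480 ≈ -5.2532e-5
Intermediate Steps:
F(I, k) = k/4
J(T) = ⅛ + T/6 (J(T) = -((¼)*(-3) - T)/6 = -(-¾ - T)/6 = ⅛ + T/6)
J(P((-3 + 4)², -11))/32520 = (⅛ + (⅙)*(-11))/32520 = (⅛ - 11/6)*(1/32520) = -41/24*1/32520 = -41/780480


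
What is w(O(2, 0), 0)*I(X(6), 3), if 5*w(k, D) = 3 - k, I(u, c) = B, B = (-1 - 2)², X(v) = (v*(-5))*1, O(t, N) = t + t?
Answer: -9/5 ≈ -1.8000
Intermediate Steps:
O(t, N) = 2*t
X(v) = -5*v (X(v) = -5*v*1 = -5*v)
B = 9 (B = (-3)² = 9)
I(u, c) = 9
w(k, D) = ⅗ - k/5 (w(k, D) = (3 - k)/5 = ⅗ - k/5)
w(O(2, 0), 0)*I(X(6), 3) = (⅗ - 2*2/5)*9 = (⅗ - ⅕*4)*9 = (⅗ - ⅘)*9 = -⅕*9 = -9/5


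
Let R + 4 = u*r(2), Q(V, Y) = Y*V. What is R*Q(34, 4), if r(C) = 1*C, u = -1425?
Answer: -388144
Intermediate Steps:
r(C) = C
Q(V, Y) = V*Y
R = -2854 (R = -4 - 1425*2 = -4 - 2850 = -2854)
R*Q(34, 4) = -97036*4 = -2854*136 = -388144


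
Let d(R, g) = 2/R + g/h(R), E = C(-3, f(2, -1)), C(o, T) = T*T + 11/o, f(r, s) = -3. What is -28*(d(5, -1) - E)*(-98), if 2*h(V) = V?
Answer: -43904/3 ≈ -14635.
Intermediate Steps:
h(V) = V/2
C(o, T) = T**2 + 11/o
E = 16/3 (E = (-3)**2 + 11/(-3) = 9 + 11*(-1/3) = 9 - 11/3 = 16/3 ≈ 5.3333)
d(R, g) = 2/R + 2*g/R (d(R, g) = 2/R + g/((R/2)) = 2/R + g*(2/R) = 2/R + 2*g/R)
-28*(d(5, -1) - E)*(-98) = -28*(2*(1 - 1)/5 - 1*16/3)*(-98) = -28*(2*(1/5)*0 - 16/3)*(-98) = -28*(0 - 16/3)*(-98) = -28*(-16/3)*(-98) = (448/3)*(-98) = -43904/3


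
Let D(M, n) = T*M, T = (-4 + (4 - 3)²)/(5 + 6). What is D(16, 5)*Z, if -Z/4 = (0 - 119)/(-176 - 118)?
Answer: 544/77 ≈ 7.0649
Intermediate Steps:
T = -3/11 (T = (-4 + 1²)/11 = (-4 + 1)*(1/11) = -3*1/11 = -3/11 ≈ -0.27273)
Z = -34/21 (Z = -4*(0 - 119)/(-176 - 118) = -(-476)/(-294) = -(-476)*(-1)/294 = -4*17/42 = -34/21 ≈ -1.6190)
D(M, n) = -3*M/11
D(16, 5)*Z = -3/11*16*(-34/21) = -48/11*(-34/21) = 544/77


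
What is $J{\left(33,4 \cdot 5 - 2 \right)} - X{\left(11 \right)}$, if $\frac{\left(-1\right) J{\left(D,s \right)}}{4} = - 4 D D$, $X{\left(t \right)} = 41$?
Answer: $17383$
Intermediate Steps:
$J{\left(D,s \right)} = 16 D^{2}$ ($J{\left(D,s \right)} = - 4 - 4 D D = - 4 \left(- 4 D^{2}\right) = 16 D^{2}$)
$J{\left(33,4 \cdot 5 - 2 \right)} - X{\left(11 \right)} = 16 \cdot 33^{2} - 41 = 16 \cdot 1089 - 41 = 17424 - 41 = 17383$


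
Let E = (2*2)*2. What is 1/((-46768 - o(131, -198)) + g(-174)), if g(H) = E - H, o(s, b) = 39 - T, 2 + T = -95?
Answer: -1/46722 ≈ -2.1403e-5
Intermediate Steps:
T = -97 (T = -2 - 95 = -97)
o(s, b) = 136 (o(s, b) = 39 - 1*(-97) = 39 + 97 = 136)
E = 8 (E = 4*2 = 8)
g(H) = 8 - H
1/((-46768 - o(131, -198)) + g(-174)) = 1/((-46768 - 1*136) + (8 - 1*(-174))) = 1/((-46768 - 136) + (8 + 174)) = 1/(-46904 + 182) = 1/(-46722) = -1/46722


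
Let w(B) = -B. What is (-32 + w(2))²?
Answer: 1156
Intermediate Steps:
(-32 + w(2))² = (-32 - 1*2)² = (-32 - 2)² = (-34)² = 1156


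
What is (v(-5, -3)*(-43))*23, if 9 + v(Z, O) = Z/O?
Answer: 21758/3 ≈ 7252.7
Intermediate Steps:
v(Z, O) = -9 + Z/O
(v(-5, -3)*(-43))*23 = ((-9 - 5/(-3))*(-43))*23 = ((-9 - 5*(-⅓))*(-43))*23 = ((-9 + 5/3)*(-43))*23 = -22/3*(-43)*23 = (946/3)*23 = 21758/3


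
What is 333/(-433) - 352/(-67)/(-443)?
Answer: -10036189/12851873 ≈ -0.78091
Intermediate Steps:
333/(-433) - 352/(-67)/(-443) = 333*(-1/433) - 352*(-1/67)*(-1/443) = -333/433 + (352/67)*(-1/443) = -333/433 - 352/29681 = -10036189/12851873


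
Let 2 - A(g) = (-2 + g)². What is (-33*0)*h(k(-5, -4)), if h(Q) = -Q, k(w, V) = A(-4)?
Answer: 0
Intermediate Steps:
A(g) = 2 - (-2 + g)²
k(w, V) = -34 (k(w, V) = 2 - (-2 - 4)² = 2 - 1*(-6)² = 2 - 1*36 = 2 - 36 = -34)
(-33*0)*h(k(-5, -4)) = (-33*0)*(-1*(-34)) = 0*34 = 0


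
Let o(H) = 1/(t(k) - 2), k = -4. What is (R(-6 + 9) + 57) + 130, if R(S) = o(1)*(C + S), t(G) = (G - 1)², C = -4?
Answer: 4300/23 ≈ 186.96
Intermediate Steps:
t(G) = (-1 + G)²
o(H) = 1/23 (o(H) = 1/((-1 - 4)² - 2) = 1/((-5)² - 2) = 1/(25 - 2) = 1/23)
R(S) = -4/23 + S/23 (R(S) = (-4 + S)/23 = -4/23 + S/23)
(R(-6 + 9) + 57) + 130 = ((-4/23 + (-6 + 9)/23) + 57) + 130 = ((-4/23 + (1/23)*3) + 57) + 130 = ((-4/23 + 3/23) + 57) + 130 = (-1/23 + 57) + 130 = 1310/23 + 130 = 4300/23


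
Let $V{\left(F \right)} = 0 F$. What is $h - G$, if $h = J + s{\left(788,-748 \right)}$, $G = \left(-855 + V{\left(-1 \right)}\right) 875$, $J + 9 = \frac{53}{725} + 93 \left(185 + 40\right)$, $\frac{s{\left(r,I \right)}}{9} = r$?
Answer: $\frac{562696478}{725} \approx 7.7613 \cdot 10^{5}$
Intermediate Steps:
$s{\left(r,I \right)} = 9 r$
$V{\left(F \right)} = 0$
$J = \frac{15164153}{725}$ ($J = -9 + \left(\frac{53}{725} + 93 \left(185 + 40\right)\right) = -9 + \left(53 \cdot \frac{1}{725} + 93 \cdot 225\right) = -9 + \left(\frac{53}{725} + 20925\right) = -9 + \frac{15170678}{725} = \frac{15164153}{725} \approx 20916.0$)
$G = -748125$ ($G = \left(-855 + 0\right) 875 = \left(-855\right) 875 = -748125$)
$h = \frac{20305853}{725}$ ($h = \frac{15164153}{725} + 9 \cdot 788 = \frac{15164153}{725} + 7092 = \frac{20305853}{725} \approx 28008.0$)
$h - G = \frac{20305853}{725} - -748125 = \frac{20305853}{725} + 748125 = \frac{562696478}{725}$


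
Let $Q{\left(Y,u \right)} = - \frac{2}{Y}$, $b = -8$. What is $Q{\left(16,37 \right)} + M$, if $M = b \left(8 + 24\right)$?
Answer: $- \frac{2049}{8} \approx -256.13$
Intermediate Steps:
$M = -256$ ($M = - 8 \left(8 + 24\right) = \left(-8\right) 32 = -256$)
$Q{\left(16,37 \right)} + M = - \frac{2}{16} - 256 = \left(-2\right) \frac{1}{16} - 256 = - \frac{1}{8} - 256 = - \frac{2049}{8}$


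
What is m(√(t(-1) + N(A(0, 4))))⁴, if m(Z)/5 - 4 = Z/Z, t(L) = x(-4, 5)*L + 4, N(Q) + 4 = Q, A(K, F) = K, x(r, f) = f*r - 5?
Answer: 390625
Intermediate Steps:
x(r, f) = -5 + f*r
N(Q) = -4 + Q
t(L) = 4 - 25*L (t(L) = (-5 + 5*(-4))*L + 4 = (-5 - 20)*L + 4 = -25*L + 4 = 4 - 25*L)
m(Z) = 25 (m(Z) = 20 + 5*(Z/Z) = 20 + 5*1 = 20 + 5 = 25)
m(√(t(-1) + N(A(0, 4))))⁴ = 25⁴ = 390625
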